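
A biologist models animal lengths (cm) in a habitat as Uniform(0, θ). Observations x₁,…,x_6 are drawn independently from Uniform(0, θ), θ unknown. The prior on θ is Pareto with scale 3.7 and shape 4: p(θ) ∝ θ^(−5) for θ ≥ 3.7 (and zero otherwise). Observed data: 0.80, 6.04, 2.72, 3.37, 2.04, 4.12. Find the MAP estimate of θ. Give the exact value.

The Uniform(0, θ) likelihood is θ^(−n) for θ ≥ max(xᵢ), zero otherwise. Here max(xᵢ) = 6.04.
Posterior ∝ θ^(−5) · θ^(−6) = θ^(−11) on θ ≥ max(3.7, 6.04) = 6.04.
This density is strictly decreasing in θ, so the posterior mode lies at the lower boundary of the support.

θ̂_MAP = 6.04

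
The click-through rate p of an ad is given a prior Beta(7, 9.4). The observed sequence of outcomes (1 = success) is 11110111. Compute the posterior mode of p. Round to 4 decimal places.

Prior: Beta(7, 9.4).
Data: 7 successes in 8 trials (from the sequence). The binomial likelihood contributes p^7(1−p)^1, so the posterior is Beta(7+7, 9.4+1) = Beta(14, 10.4).
For Beta(a, b) with a, b > 1 the mode is (a−1)/(a+b−2) = 13/22.4 ≈ 0.5804.

p̂_MAP = 0.5804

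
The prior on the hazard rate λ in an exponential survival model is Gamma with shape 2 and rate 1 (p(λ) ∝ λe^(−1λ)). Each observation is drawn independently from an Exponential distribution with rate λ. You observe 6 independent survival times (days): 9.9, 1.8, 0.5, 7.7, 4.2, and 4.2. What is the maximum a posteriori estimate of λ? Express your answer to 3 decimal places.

The Exponential(rate=λ) likelihood is ∝ λ^n e^(−λΣtᵢ). Here n = 6 and Σtᵢ = 9.9 + 1.8 + 0.5 + 7.7 + 4.2 + 4.2 = 28.3.
Posterior ∝ λe^(−1λ) · λ^6e^(−28.3λ) = λ^7e^(−29.3λ), i.e. Gamma(8, 29.3).
Mode = (a−1)/b = 7/29.3 ≈ 0.239.

λ̂_MAP = 0.239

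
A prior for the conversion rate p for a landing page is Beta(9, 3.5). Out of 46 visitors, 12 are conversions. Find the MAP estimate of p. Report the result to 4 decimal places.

p̂_MAP = 0.3540

Prior: Beta(9, 3.5).
Data: 12 successes in 46 trials. The binomial likelihood contributes p^12(1−p)^34, so the posterior is Beta(9+12, 3.5+34) = Beta(21, 37.5).
For Beta(a, b) with a, b > 1 the mode is (a−1)/(a+b−2) = 20/56.5 ≈ 0.3540.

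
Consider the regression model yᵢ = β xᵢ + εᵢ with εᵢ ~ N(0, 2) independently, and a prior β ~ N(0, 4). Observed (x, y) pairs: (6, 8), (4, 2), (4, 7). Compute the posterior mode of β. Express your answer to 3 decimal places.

log p(β | y) = −Σ(yᵢ − βxᵢ)²/(2·2) − β²/(2·4) + const.
Setting the derivative to zero: Σxᵢ(yᵢ − βxᵢ)/2 − β/4 = 0, so β = Σxᵢyᵢ / (Σxᵢ² + σ²/τ²).
Σxᵢyᵢ = 6·8 + 4·2 + 4·7 = 84; Σxᵢ² = 68; σ²/τ² = 0.5.
β̂_MAP = 84 / (68 + 0.5) = 84/68.5 ≈ 1.226.

β̂_MAP = 1.226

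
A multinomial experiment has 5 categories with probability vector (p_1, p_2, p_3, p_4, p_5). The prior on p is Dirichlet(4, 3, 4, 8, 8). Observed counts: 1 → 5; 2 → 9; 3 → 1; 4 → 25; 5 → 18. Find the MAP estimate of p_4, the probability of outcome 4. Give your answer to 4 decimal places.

MAP estimate: 0.4000

The posterior is Dirichlet(αᵢ + nᵢ) = Dirichlet(9, 12, 5, 33, 26).
For a Dirichlet(a₁,…,a_K) with all aᵢ > 1, the mode has j-th component (aⱼ − 1)/(Σaᵢ − K).
Here Σaᵢ = 85 and K = 5, so p_4 = (33 − 1)/(85 − 5) = 32/80 ≈ 0.4000.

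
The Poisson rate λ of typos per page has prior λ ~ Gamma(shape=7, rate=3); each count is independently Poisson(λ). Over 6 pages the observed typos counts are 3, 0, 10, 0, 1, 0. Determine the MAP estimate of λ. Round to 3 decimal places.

Σxᵢ = 3+0+10+0+1+0 = 14, with n = 6.
Posterior ∝ λ^6e^(−3λ) · λ^14e^(−6λ) = λ^20e^(−9λ), i.e. Gamma(shape=21, rate=9).
The mode of a Gamma(a, b) with a ≥ 1 (shape–rate) is (a−1)/b = 20/9 ≈ 2.222.

λ̂_MAP = 2.222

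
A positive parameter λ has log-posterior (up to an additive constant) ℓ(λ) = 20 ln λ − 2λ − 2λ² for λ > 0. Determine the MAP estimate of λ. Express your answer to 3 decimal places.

λ̂_MAP = 2.000

ℓ'(λ) = 20/λ − 2 − 4λ. Setting this to zero and multiplying by λ: 4λ² + 2λ − 20 = 0.
λ = (−2 + √(2² + 4·4·20)) / (2·4) = (−2 + √324) / 8 = (−2 + 18)/8 = 2.
ℓ''(λ) = −20/λ² − 4 < 0, confirming a maximum.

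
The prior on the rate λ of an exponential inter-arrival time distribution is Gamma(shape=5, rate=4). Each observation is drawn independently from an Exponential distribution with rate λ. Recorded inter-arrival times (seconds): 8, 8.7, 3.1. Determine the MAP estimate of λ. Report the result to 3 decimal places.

The Exponential(rate=λ) likelihood is ∝ λ^n e^(−λΣtᵢ). Here n = 3 and Σtᵢ = 8 + 8.7 + 3.1 = 19.8.
Posterior ∝ λ^4e^(−4λ) · λ^3e^(−19.8λ) = λ^7e^(−23.8λ), i.e. Gamma(8, 23.8).
Mode = (a−1)/b = 7/23.8 ≈ 0.294.

λ̂_MAP = 0.294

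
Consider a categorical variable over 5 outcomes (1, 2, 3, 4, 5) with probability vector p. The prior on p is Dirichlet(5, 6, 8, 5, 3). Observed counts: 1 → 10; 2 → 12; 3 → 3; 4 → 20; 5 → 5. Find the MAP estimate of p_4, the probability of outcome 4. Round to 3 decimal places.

MAP estimate: 0.333

The posterior is Dirichlet(αᵢ + nᵢ) = Dirichlet(15, 18, 11, 25, 8).
For a Dirichlet(a₁,…,a_K) with all aᵢ > 1, the mode has j-th component (aⱼ − 1)/(Σaᵢ − K).
Here Σaᵢ = 77 and K = 5, so p_4 = (25 − 1)/(77 − 5) = 24/72 ≈ 0.333.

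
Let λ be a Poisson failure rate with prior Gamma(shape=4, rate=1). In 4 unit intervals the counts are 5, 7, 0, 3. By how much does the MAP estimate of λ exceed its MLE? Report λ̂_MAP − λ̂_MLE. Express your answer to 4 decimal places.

MAP − MLE = -0.1500

Σxᵢ = 15. Posterior is Gamma(19, 5); MAP = (19−1)/5 = 18/5 ≈ 3.60000.
MLE = x̄ = 15/4 ≈ 3.75000.
Difference = 18/5 − 15/4 = -3/20 ≈ -0.1500.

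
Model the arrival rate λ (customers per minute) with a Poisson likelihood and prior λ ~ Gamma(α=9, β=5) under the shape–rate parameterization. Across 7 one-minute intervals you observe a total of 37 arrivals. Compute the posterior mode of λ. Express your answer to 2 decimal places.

Σxᵢ = 37, n = 7.
Posterior ∝ λ^8e^(−5λ) · λ^37e^(−7λ) = λ^45e^(−12λ), i.e. Gamma(shape=46, rate=12).
The mode of a Gamma(a, b) with a ≥ 1 (shape–rate) is (a−1)/b = 45/12 ≈ 3.75.

λ̂_MAP = 3.75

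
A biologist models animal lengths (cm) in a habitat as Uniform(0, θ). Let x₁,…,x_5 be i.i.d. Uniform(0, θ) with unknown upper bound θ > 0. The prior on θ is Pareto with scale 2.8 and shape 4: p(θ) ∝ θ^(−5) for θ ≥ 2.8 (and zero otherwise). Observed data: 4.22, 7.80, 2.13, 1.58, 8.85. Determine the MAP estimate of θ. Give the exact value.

The Uniform(0, θ) likelihood is θ^(−n) for θ ≥ max(xᵢ), zero otherwise. Here max(xᵢ) = 8.85.
Posterior ∝ θ^(−5) · θ^(−5) = θ^(−10) on θ ≥ max(2.8, 8.85) = 8.85.
This density is strictly decreasing in θ, so the posterior mode lies at the lower boundary of the support.

θ̂_MAP = 8.85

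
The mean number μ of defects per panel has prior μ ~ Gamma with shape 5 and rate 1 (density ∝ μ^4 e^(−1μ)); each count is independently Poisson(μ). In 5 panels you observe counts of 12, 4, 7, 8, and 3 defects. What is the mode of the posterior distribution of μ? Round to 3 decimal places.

μ̂_MAP = 6.333

Σxᵢ = 12+4+7+8+3 = 34, with n = 5.
Posterior ∝ μ^4e^(−1μ) · μ^34e^(−5μ) = μ^38e^(−6μ), i.e. Gamma(shape=39, rate=6).
The mode of a Gamma(a, b) with a ≥ 1 (shape–rate) is (a−1)/b = 38/6 ≈ 6.333.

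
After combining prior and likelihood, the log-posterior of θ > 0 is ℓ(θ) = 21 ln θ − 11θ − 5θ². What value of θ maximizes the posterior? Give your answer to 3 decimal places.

θ̂_MAP = 1.000

ℓ'(θ) = 21/θ − 11 − 10θ. Setting this to zero and multiplying by θ: 10θ² + 11θ − 21 = 0.
θ = (−11 + √(11² + 4·10·21)) / (2·10) = (−11 + √961) / 20 = (−11 + 31)/20 = 1.
ℓ''(θ) = −21/θ² − 10 < 0, confirming a maximum.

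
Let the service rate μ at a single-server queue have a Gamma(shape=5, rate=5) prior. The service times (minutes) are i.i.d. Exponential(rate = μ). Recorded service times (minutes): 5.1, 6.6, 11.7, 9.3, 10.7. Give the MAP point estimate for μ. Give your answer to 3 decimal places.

μ̂_MAP = 0.186

The Exponential(rate=μ) likelihood is ∝ μ^n e^(−μΣtᵢ). Here n = 5 and Σtᵢ = 5.1 + 6.6 + 11.7 + 9.3 + 10.7 = 43.4.
Posterior ∝ μ^4e^(−5μ) · μ^5e^(−43.4μ) = μ^9e^(−48.4μ), i.e. Gamma(10, 48.4).
Mode = (a−1)/b = 9/48.4 ≈ 0.186.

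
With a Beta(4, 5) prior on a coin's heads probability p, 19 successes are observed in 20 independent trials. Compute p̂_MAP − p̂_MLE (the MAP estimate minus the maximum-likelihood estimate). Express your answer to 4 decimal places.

Posterior is Beta(23, 6); MAP = (23−1)/(29−2) = 22/27 ≈ 0.81481.
MLE ignores the prior: p̂_MLE = k/n = 19/20 ≈ 0.95000.
Difference = 22/27 − 19/20 = -73/540 ≈ -0.1352.

MAP − MLE = -0.1352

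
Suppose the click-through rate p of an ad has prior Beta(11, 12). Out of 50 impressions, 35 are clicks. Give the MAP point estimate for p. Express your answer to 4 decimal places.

p̂_MAP = 0.6338

Prior: Beta(11, 12).
Data: 35 successes in 50 trials. The binomial likelihood contributes p^35(1−p)^15, so the posterior is Beta(11+35, 12+15) = Beta(46, 27).
For Beta(a, b) with a, b > 1 the mode is (a−1)/(a+b−2) = 45/71 ≈ 0.6338.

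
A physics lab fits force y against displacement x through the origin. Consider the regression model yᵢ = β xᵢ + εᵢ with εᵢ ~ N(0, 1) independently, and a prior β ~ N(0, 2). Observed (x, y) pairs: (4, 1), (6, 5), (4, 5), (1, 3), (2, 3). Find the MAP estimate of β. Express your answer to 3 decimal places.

log p(β | y) = −Σ(yᵢ − βxᵢ)²/(2·1) − β²/(2·2) + const.
Setting the derivative to zero: Σxᵢ(yᵢ − βxᵢ)/1 − β/2 = 0, so β = Σxᵢyᵢ / (Σxᵢ² + σ²/τ²).
Σxᵢyᵢ = 4·1 + 6·5 + 4·5 + 1·3 + 2·3 = 63; Σxᵢ² = 73; σ²/τ² = 0.5.
β̂_MAP = 63 / (73 + 0.5) = 63/73.5 ≈ 0.857.

β̂_MAP = 0.857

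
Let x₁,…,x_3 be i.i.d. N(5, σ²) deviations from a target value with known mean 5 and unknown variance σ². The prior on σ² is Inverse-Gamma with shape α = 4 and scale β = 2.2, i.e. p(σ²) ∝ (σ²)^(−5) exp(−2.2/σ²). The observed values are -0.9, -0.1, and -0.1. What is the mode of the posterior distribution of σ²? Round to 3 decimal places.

σ̂²_MAP = 7.018

Sum of squared deviations about the known mean: SS = (-0.9−5)² + (-0.1−5)² + (-0.1−5)² = 86.83.
The Normal likelihood contributes (σ²)^(−n/2) exp(−SS/(2σ²)), so the posterior is Inverse-Gamma(α + n/2, β + SS/2) = Inverse-Gamma(5.5, 45.615).
The mode of Inverse-Gamma(a, b) is b/(a+1) = 45.615/6.5 ≈ 7.018.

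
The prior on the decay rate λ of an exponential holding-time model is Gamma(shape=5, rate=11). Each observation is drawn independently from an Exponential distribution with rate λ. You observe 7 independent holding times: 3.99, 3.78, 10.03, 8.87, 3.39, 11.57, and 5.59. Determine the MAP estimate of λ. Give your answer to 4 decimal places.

λ̂_MAP = 0.1889

The Exponential(rate=λ) likelihood is ∝ λ^n e^(−λΣtᵢ). Here n = 7 and Σtᵢ = 3.99 + 3.78 + 10.03 + 8.87 + 3.39 + 11.57 + 5.59 = 47.22.
Posterior ∝ λ^4e^(−11λ) · λ^7e^(−47.22λ) = λ^11e^(−58.22λ), i.e. Gamma(12, 58.22).
Mode = (a−1)/b = 11/58.22 ≈ 0.1889.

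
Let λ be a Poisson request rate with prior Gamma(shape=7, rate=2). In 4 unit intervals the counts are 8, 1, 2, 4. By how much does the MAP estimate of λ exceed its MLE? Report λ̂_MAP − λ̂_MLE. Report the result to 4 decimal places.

Σxᵢ = 15. Posterior is Gamma(22, 6); MAP = (22−1)/6 = 21/6 ≈ 3.50000.
MLE = x̄ = 15/4 ≈ 3.75000.
Difference = 21/6 − 15/4 = -1/4 ≈ -0.2500.

MAP − MLE = -0.2500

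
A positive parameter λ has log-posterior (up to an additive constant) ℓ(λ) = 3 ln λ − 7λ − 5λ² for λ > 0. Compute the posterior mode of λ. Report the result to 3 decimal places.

ℓ'(λ) = 3/λ − 7 − 10λ. Setting this to zero and multiplying by λ: 10λ² + 7λ − 3 = 0.
λ = (−7 + √(7² + 4·10·3)) / (2·10) = (−7 + √169) / 20 = (−7 + 13)/20 = 3/10.
ℓ''(λ) = −3/λ² − 10 < 0, confirming a maximum.

λ̂_MAP = 0.300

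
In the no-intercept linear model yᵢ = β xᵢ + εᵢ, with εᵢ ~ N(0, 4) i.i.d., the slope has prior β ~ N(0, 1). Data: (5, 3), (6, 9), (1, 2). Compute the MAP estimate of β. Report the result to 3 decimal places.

log p(β | y) = −Σ(yᵢ − βxᵢ)²/(2·4) − β²/(2·1) + const.
Setting the derivative to zero: Σxᵢ(yᵢ − βxᵢ)/4 − β/1 = 0, so β = Σxᵢyᵢ / (Σxᵢ² + σ²/τ²).
Σxᵢyᵢ = 5·3 + 6·9 + 1·2 = 71; Σxᵢ² = 62; σ²/τ² = 4.
β̂_MAP = 71 / (62 + 4) = 71/66 ≈ 1.076.

β̂_MAP = 1.076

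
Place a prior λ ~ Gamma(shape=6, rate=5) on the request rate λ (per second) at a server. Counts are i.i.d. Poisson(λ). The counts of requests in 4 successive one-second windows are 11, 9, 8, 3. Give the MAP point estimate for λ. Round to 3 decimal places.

Σxᵢ = 11+9+8+3 = 31, with n = 4.
Posterior ∝ λ^5e^(−5λ) · λ^31e^(−4λ) = λ^36e^(−9λ), i.e. Gamma(shape=37, rate=9).
The mode of a Gamma(a, b) with a ≥ 1 (shape–rate) is (a−1)/b = 36/9 ≈ 4.000.

λ̂_MAP = 4.000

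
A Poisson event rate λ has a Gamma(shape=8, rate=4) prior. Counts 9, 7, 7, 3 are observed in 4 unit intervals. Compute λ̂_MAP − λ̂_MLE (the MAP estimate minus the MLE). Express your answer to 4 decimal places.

MAP − MLE = -2.3750

Σxᵢ = 26. Posterior is Gamma(34, 8); MAP = (34−1)/8 = 33/8 ≈ 4.12500.
MLE = x̄ = 26/4 ≈ 6.50000.
Difference = 33/8 − 26/4 = -19/8 ≈ -2.3750.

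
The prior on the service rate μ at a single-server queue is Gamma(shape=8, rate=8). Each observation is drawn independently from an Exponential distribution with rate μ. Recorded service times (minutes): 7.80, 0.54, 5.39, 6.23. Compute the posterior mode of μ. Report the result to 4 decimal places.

The Exponential(rate=μ) likelihood is ∝ μ^n e^(−μΣtᵢ). Here n = 4 and Σtᵢ = 7.80 + 0.54 + 5.39 + 6.23 = 19.96.
Posterior ∝ μ^7e^(−8μ) · μ^4e^(−19.96μ) = μ^11e^(−27.96μ), i.e. Gamma(12, 27.96).
Mode = (a−1)/b = 11/27.96 ≈ 0.3934.

μ̂_MAP = 0.3934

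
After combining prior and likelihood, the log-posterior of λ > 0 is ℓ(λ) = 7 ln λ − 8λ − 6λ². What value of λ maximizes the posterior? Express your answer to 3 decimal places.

ℓ'(λ) = 7/λ − 8 − 12λ. Setting this to zero and multiplying by λ: 12λ² + 8λ − 7 = 0.
λ = (−8 + √(8² + 4·12·7)) / (2·12) = (−8 + √400) / 24 = (−8 + 20)/24 = 1/2.
ℓ''(λ) = −7/λ² − 12 < 0, confirming a maximum.

λ̂_MAP = 0.500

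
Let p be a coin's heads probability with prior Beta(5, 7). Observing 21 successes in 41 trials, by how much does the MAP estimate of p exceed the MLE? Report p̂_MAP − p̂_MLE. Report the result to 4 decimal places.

MAP − MLE = -0.0220

Posterior is Beta(26, 27); MAP = (26−1)/(53−2) = 25/51 ≈ 0.49020.
MLE ignores the prior: p̂_MLE = k/n = 21/41 ≈ 0.51220.
Difference = 25/51 − 21/41 = -46/2091 ≈ -0.0220.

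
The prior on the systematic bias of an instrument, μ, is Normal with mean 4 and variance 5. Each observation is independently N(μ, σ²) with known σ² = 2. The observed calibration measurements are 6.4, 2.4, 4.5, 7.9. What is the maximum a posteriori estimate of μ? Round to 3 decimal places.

n = 4; x̄ = (6.4 + 2.4 + 4.5 + 7.9)/4 = 21.2/4 = 5.3.
For a Normal prior and Normal likelihood with known variance, the posterior is Normal; its mode equals its mean, the precision-weighted average.
Prior precision 1/σ₀² = 1/5 = 0.2; data precision n/σ² = 4/2 = 2.
μ̂ = (0.2·4 + 2·5.3) / (0.2 + 2) = 11.4/2.2 = 57/11 ≈ 5.182.

μ̂_MAP = 5.182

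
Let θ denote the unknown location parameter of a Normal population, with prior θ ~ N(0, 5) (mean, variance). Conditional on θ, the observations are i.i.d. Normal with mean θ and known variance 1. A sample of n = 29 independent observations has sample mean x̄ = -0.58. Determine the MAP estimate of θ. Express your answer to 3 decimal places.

θ̂_MAP = -0.576

n = 29, x̄ = -0.58.
For a Normal prior and Normal likelihood with known variance, the posterior is Normal; its mode equals its mean, the precision-weighted average.
Prior precision 1/σ₀² = 1/5 = 0.2; data precision n/σ² = 29/1 = 29.
θ̂ = (0.2·0 + 29·(-0.58)) / (0.2 + 29) = (-16.82)/29.2 = -841/1460 ≈ -0.576.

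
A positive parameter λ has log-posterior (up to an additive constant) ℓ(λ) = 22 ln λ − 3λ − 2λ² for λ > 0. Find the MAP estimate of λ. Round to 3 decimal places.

λ̂_MAP = 2.000

ℓ'(λ) = 22/λ − 3 − 4λ. Setting this to zero and multiplying by λ: 4λ² + 3λ − 22 = 0.
λ = (−3 + √(3² + 4·4·22)) / (2·4) = (−3 + √361) / 8 = (−3 + 19)/8 = 2.
ℓ''(λ) = −22/λ² − 4 < 0, confirming a maximum.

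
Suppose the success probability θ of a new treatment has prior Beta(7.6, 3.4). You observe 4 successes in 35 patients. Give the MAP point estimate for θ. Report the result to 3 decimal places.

Prior: Beta(7.6, 3.4).
Data: 4 successes in 35 trials. The binomial likelihood contributes θ^4(1−θ)^31, so the posterior is Beta(7.6+4, 3.4+31) = Beta(11.6, 34.4).
For Beta(a, b) with a, b > 1 the mode is (a−1)/(a+b−2) = 10.6/44 ≈ 0.241.

θ̂_MAP = 0.241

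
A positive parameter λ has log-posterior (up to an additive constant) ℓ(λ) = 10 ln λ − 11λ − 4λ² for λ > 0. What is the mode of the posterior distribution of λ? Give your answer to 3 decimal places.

λ̂_MAP = 0.625

ℓ'(λ) = 10/λ − 11 − 8λ. Setting this to zero and multiplying by λ: 8λ² + 11λ − 10 = 0.
λ = (−11 + √(11² + 4·8·10)) / (2·8) = (−11 + √441) / 16 = (−11 + 21)/16 = 5/8.
ℓ''(λ) = −10/λ² − 8 < 0, confirming a maximum.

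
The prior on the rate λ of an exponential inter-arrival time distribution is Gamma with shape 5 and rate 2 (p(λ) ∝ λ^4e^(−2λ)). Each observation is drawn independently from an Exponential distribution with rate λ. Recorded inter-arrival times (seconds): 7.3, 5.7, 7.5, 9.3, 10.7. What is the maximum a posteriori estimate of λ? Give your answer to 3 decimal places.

λ̂_MAP = 0.212

The Exponential(rate=λ) likelihood is ∝ λ^n e^(−λΣtᵢ). Here n = 5 and Σtᵢ = 7.3 + 5.7 + 7.5 + 9.3 + 10.7 = 40.5.
Posterior ∝ λ^4e^(−2λ) · λ^5e^(−40.5λ) = λ^9e^(−42.5λ), i.e. Gamma(10, 42.5).
Mode = (a−1)/b = 9/42.5 ≈ 0.212.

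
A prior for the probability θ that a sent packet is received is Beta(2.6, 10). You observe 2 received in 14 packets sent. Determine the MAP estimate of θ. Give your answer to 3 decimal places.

Prior: Beta(2.6, 10).
Data: 2 successes in 14 trials. The binomial likelihood contributes θ^2(1−θ)^12, so the posterior is Beta(2.6+2, 10+12) = Beta(4.6, 22).
For Beta(a, b) with a, b > 1 the mode is (a−1)/(a+b−2) = 3.6/24.6 ≈ 0.146.

θ̂_MAP = 0.146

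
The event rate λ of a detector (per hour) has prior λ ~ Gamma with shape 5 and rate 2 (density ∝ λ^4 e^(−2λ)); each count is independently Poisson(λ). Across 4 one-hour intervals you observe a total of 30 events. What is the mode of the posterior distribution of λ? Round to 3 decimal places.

Σxᵢ = 30, n = 4.
Posterior ∝ λ^4e^(−2λ) · λ^30e^(−4λ) = λ^34e^(−6λ), i.e. Gamma(shape=35, rate=6).
The mode of a Gamma(a, b) with a ≥ 1 (shape–rate) is (a−1)/b = 34/6 ≈ 5.667.

λ̂_MAP = 5.667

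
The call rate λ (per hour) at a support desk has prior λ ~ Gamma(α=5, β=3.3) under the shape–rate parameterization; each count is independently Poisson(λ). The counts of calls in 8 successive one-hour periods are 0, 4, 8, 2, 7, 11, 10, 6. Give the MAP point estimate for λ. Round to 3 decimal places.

λ̂_MAP = 4.602

Σxᵢ = 0+4+8+2+7+11+10+6 = 48, with n = 8.
Posterior ∝ λ^4e^(−3.3λ) · λ^48e^(−8λ) = λ^52e^(−11.3λ), i.e. Gamma(shape=53, rate=11.3).
The mode of a Gamma(a, b) with a ≥ 1 (shape–rate) is (a−1)/b = 52/11.3 ≈ 4.602.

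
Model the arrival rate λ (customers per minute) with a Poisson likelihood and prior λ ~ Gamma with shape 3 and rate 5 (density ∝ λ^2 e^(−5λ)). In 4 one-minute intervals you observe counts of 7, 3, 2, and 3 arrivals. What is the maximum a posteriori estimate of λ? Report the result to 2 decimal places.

Σxᵢ = 7+3+2+3 = 15, with n = 4.
Posterior ∝ λ^2e^(−5λ) · λ^15e^(−4λ) = λ^17e^(−9λ), i.e. Gamma(shape=18, rate=9).
The mode of a Gamma(a, b) with a ≥ 1 (shape–rate) is (a−1)/b = 17/9 ≈ 1.89.

λ̂_MAP = 1.89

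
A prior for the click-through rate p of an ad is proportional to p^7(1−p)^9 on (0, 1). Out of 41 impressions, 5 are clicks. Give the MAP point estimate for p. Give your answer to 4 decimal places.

p̂_MAP = 0.2105

The prior density ∝ p^7(1−p)^9 is the kernel of Beta(8, 10).
Data: 5 successes in 41 trials. The binomial likelihood contributes p^5(1−p)^36, so the posterior is Beta(8+5, 10+36) = Beta(13, 46).
For Beta(a, b) with a, b > 1 the mode is (a−1)/(a+b−2) = 12/57 ≈ 0.2105.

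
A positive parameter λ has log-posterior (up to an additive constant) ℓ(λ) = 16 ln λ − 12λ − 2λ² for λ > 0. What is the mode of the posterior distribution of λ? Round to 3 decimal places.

ℓ'(λ) = 16/λ − 12 − 4λ. Setting this to zero and multiplying by λ: 4λ² + 12λ − 16 = 0.
λ = (−12 + √(12² + 4·4·16)) / (2·4) = (−12 + √400) / 8 = (−12 + 20)/8 = 1.
ℓ''(λ) = −16/λ² − 4 < 0, confirming a maximum.

λ̂_MAP = 1.000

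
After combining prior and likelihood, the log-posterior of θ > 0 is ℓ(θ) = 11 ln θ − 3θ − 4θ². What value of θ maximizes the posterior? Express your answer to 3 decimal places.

θ̂_MAP = 1.000

ℓ'(θ) = 11/θ − 3 − 8θ. Setting this to zero and multiplying by θ: 8θ² + 3θ − 11 = 0.
θ = (−3 + √(3² + 4·8·11)) / (2·8) = (−3 + √361) / 16 = (−3 + 19)/16 = 1.
ℓ''(θ) = −11/θ² − 8 < 0, confirming a maximum.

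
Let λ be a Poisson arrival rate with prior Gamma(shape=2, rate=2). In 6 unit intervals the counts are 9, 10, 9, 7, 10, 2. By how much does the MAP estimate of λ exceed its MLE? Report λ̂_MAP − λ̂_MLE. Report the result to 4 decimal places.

MAP − MLE = -1.8333

Σxᵢ = 47. Posterior is Gamma(49, 8); MAP = (49−1)/8 = 48/8 ≈ 6.00000.
MLE = x̄ = 47/6 ≈ 7.83333.
Difference = 48/8 − 47/6 = -11/6 ≈ -1.8333.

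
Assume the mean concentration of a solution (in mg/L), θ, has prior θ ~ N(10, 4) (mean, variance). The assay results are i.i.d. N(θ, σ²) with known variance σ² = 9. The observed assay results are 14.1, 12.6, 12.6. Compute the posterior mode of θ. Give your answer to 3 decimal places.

n = 3; x̄ = (14.1 + 12.6 + 12.6)/3 = 39.3/3 = 13.1.
For a Normal prior and Normal likelihood with known variance, the posterior is Normal; its mode equals its mean, the precision-weighted average.
Prior precision 1/σ₀² = 1/4 = 0.25; data precision n/σ² = 3/9 = 1/3.
θ̂ = (0.25·10 + (1/3)·13.1) / (0.25 + 1/3) = (103/15)/(7/12) = 412/35 ≈ 11.771.

θ̂_MAP = 11.771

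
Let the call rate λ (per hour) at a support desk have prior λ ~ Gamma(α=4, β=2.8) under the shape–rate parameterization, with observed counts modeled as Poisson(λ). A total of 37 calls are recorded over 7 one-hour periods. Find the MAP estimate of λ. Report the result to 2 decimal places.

λ̂_MAP = 4.08

Σxᵢ = 37, n = 7.
Posterior ∝ λ^3e^(−2.8λ) · λ^37e^(−7λ) = λ^40e^(−9.8λ), i.e. Gamma(shape=41, rate=9.8).
The mode of a Gamma(a, b) with a ≥ 1 (shape–rate) is (a−1)/b = 40/9.8 ≈ 4.08.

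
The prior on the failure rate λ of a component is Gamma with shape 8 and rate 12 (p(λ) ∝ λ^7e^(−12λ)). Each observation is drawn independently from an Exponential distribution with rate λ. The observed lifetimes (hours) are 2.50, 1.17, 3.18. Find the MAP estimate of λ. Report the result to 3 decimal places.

The Exponential(rate=λ) likelihood is ∝ λ^n e^(−λΣtᵢ). Here n = 3 and Σtᵢ = 2.50 + 1.17 + 3.18 = 6.85.
Posterior ∝ λ^7e^(−12λ) · λ^3e^(−6.85λ) = λ^10e^(−18.85λ), i.e. Gamma(11, 18.85).
Mode = (a−1)/b = 10/18.85 ≈ 0.531.

λ̂_MAP = 0.531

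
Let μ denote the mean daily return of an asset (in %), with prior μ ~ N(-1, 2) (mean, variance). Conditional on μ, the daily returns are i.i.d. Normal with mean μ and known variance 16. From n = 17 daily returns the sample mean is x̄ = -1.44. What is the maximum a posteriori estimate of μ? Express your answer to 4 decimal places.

n = 17, x̄ = -1.44.
For a Normal prior and Normal likelihood with known variance, the posterior is Normal; its mode equals its mean, the precision-weighted average.
Prior precision 1/σ₀² = 1/2 = 0.5; data precision n/σ² = 17/16 = 1.0625.
μ̂ = (0.5·(-1) + 1.0625·(-1.44)) / (0.5 + 1.0625) = (-2.03)/1.5625 = -1.2992.

μ̂_MAP = -1.2992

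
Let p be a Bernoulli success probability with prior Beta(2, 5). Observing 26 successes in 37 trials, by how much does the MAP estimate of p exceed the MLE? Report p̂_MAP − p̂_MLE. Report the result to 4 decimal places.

Posterior is Beta(28, 16); MAP = (28−1)/(44−2) = 27/42 ≈ 0.64286.
MLE ignores the prior: p̂_MLE = k/n = 26/37 ≈ 0.70270.
Difference = 27/42 − 26/37 = -31/518 ≈ -0.0598.

MAP − MLE = -0.0598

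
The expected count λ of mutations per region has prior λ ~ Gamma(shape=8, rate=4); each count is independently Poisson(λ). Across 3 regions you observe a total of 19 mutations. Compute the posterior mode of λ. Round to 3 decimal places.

λ̂_MAP = 3.714

Σxᵢ = 19, n = 3.
Posterior ∝ λ^7e^(−4λ) · λ^19e^(−3λ) = λ^26e^(−7λ), i.e. Gamma(shape=27, rate=7).
The mode of a Gamma(a, b) with a ≥ 1 (shape–rate) is (a−1)/b = 26/7 ≈ 3.714.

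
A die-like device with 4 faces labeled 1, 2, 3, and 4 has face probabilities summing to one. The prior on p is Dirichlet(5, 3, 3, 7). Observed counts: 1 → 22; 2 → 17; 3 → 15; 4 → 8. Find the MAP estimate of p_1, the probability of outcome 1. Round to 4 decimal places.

MAP estimate: 0.3421

The posterior is Dirichlet(αᵢ + nᵢ) = Dirichlet(27, 20, 18, 15).
For a Dirichlet(a₁,…,a_K) with all aᵢ > 1, the mode has j-th component (aⱼ − 1)/(Σaᵢ − K).
Here Σaᵢ = 80 and K = 4, so p_1 = (27 − 1)/(80 − 4) = 26/76 ≈ 0.3421.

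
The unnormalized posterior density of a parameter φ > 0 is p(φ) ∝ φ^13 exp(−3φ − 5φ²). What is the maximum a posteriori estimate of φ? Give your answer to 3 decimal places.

φ̂_MAP = 1.000

ℓ'(φ) = 13/φ − 3 − 10φ. Setting this to zero and multiplying by φ: 10φ² + 3φ − 13 = 0.
φ = (−3 + √(3² + 4·10·13)) / (2·10) = (−3 + √529) / 20 = (−3 + 23)/20 = 1.
ℓ''(φ) = −13/φ² − 10 < 0, confirming a maximum.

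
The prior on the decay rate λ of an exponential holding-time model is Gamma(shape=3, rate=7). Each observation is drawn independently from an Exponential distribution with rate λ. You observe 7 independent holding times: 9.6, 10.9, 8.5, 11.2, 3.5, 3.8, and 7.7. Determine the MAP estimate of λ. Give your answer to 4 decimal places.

The Exponential(rate=λ) likelihood is ∝ λ^n e^(−λΣtᵢ). Here n = 7 and Σtᵢ = 9.6 + 10.9 + 8.5 + 11.2 + 3.5 + 3.8 + 7.7 = 55.2.
Posterior ∝ λ^2e^(−7λ) · λ^7e^(−55.2λ) = λ^9e^(−62.2λ), i.e. Gamma(10, 62.2).
Mode = (a−1)/b = 9/62.2 ≈ 0.1447.

λ̂_MAP = 0.1447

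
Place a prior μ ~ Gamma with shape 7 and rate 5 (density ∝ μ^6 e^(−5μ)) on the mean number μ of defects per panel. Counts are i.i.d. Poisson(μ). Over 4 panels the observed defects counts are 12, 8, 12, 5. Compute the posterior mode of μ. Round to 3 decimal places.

Σxᵢ = 12+8+12+5 = 37, with n = 4.
Posterior ∝ μ^6e^(−5μ) · μ^37e^(−4μ) = μ^43e^(−9μ), i.e. Gamma(shape=44, rate=9).
The mode of a Gamma(a, b) with a ≥ 1 (shape–rate) is (a−1)/b = 43/9 ≈ 4.778.

μ̂_MAP = 4.778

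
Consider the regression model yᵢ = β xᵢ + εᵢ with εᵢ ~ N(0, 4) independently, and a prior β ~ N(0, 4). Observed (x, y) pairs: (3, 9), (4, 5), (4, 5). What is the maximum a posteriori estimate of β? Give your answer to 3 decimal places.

log p(β | y) = −Σ(yᵢ − βxᵢ)²/(2·4) − β²/(2·4) + const.
Setting the derivative to zero: Σxᵢ(yᵢ − βxᵢ)/4 − β/4 = 0, so β = Σxᵢyᵢ / (Σxᵢ² + σ²/τ²).
Σxᵢyᵢ = 3·9 + 4·5 + 4·5 = 67; Σxᵢ² = 41; σ²/τ² = 1.
β̂_MAP = 67 / (41 + 1) = 67/42 ≈ 1.595.

β̂_MAP = 1.595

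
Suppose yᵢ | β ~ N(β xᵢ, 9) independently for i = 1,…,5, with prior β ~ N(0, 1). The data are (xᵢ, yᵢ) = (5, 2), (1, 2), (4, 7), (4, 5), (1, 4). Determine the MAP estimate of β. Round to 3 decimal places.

log p(β | y) = −Σ(yᵢ − βxᵢ)²/(2·9) − β²/(2·1) + const.
Setting the derivative to zero: Σxᵢ(yᵢ − βxᵢ)/9 − β/1 = 0, so β = Σxᵢyᵢ / (Σxᵢ² + σ²/τ²).
Σxᵢyᵢ = 5·2 + 1·2 + 4·7 + 4·5 + 1·4 = 64; Σxᵢ² = 59; σ²/τ² = 9.
β̂_MAP = 64 / (59 + 9) = 64/68 ≈ 0.941.

β̂_MAP = 0.941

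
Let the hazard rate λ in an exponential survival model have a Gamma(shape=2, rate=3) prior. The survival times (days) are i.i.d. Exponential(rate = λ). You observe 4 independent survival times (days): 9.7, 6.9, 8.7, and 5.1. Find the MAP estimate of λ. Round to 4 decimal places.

λ̂_MAP = 0.1497

The Exponential(rate=λ) likelihood is ∝ λ^n e^(−λΣtᵢ). Here n = 4 and Σtᵢ = 9.7 + 6.9 + 8.7 + 5.1 = 30.4.
Posterior ∝ λe^(−3λ) · λ^4e^(−30.4λ) = λ^5e^(−33.4λ), i.e. Gamma(6, 33.4).
Mode = (a−1)/b = 5/33.4 ≈ 0.1497.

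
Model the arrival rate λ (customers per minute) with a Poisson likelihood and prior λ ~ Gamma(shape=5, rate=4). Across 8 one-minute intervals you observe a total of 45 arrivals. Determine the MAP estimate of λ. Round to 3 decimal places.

λ̂_MAP = 4.083

Σxᵢ = 45, n = 8.
Posterior ∝ λ^4e^(−4λ) · λ^45e^(−8λ) = λ^49e^(−12λ), i.e. Gamma(shape=50, rate=12).
The mode of a Gamma(a, b) with a ≥ 1 (shape–rate) is (a−1)/b = 49/12 ≈ 4.083.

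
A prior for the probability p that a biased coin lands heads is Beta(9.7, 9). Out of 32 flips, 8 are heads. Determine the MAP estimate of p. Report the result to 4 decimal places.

Prior: Beta(9.7, 9).
Data: 8 successes in 32 trials. The binomial likelihood contributes p^8(1−p)^24, so the posterior is Beta(9.7+8, 9+24) = Beta(17.7, 33).
For Beta(a, b) with a, b > 1 the mode is (a−1)/(a+b−2) = 16.7/48.7 ≈ 0.3429.

p̂_MAP = 0.3429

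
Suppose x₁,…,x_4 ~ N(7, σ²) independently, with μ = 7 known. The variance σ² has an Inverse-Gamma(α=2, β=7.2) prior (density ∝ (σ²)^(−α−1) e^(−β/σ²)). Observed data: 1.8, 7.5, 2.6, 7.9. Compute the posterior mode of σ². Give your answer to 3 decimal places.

σ̂²_MAP = 6.186

Sum of squared deviations about the known mean: SS = (1.8−7)² + (7.5−7)² + (2.6−7)² + (7.9−7)² = 47.46.
The Normal likelihood contributes (σ²)^(−n/2) exp(−SS/(2σ²)), so the posterior is Inverse-Gamma(α + n/2, β + SS/2) = Inverse-Gamma(4, 30.93).
The mode of Inverse-Gamma(a, b) is b/(a+1) = 30.93/5 ≈ 6.186.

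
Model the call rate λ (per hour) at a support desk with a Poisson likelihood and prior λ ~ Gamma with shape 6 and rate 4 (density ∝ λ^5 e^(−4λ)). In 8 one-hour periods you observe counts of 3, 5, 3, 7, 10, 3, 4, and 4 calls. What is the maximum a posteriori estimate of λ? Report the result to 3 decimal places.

λ̂_MAP = 3.667

Σxᵢ = 3+5+3+7+10+3+4+4 = 39, with n = 8.
Posterior ∝ λ^5e^(−4λ) · λ^39e^(−8λ) = λ^44e^(−12λ), i.e. Gamma(shape=45, rate=12).
The mode of a Gamma(a, b) with a ≥ 1 (shape–rate) is (a−1)/b = 44/12 ≈ 3.667.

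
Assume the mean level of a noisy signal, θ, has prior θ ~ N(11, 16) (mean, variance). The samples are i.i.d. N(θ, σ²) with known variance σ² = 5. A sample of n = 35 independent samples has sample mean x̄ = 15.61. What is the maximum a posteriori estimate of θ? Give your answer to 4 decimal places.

θ̂_MAP = 15.5692

n = 35, x̄ = 15.61.
For a Normal prior and Normal likelihood with known variance, the posterior is Normal; its mode equals its mean, the precision-weighted average.
Prior precision 1/σ₀² = 1/16 = 0.0625; data precision n/σ² = 35/5 = 7.
θ̂ = (0.0625·11 + 7·15.61) / (0.0625 + 7) = 109.9575/7.0625 = 43983/2825 ≈ 15.5692.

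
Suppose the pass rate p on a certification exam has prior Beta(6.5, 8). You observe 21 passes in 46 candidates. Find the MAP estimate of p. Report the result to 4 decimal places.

p̂_MAP = 0.4530

Prior: Beta(6.5, 8).
Data: 21 successes in 46 trials. The binomial likelihood contributes p^21(1−p)^25, so the posterior is Beta(6.5+21, 8+25) = Beta(27.5, 33).
For Beta(a, b) with a, b > 1 the mode is (a−1)/(a+b−2) = 26.5/58.5 ≈ 0.4530.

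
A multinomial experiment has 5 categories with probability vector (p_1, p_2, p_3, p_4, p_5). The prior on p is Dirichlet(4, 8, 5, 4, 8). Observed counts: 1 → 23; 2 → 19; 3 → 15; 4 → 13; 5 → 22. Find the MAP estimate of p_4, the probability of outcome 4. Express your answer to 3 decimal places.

The posterior is Dirichlet(αᵢ + nᵢ) = Dirichlet(27, 27, 20, 17, 30).
For a Dirichlet(a₁,…,a_K) with all aᵢ > 1, the mode has j-th component (aⱼ − 1)/(Σaᵢ − K).
Here Σaᵢ = 121 and K = 5, so p_4 = (17 − 1)/(121 − 5) = 16/116 ≈ 0.138.

MAP estimate: 0.138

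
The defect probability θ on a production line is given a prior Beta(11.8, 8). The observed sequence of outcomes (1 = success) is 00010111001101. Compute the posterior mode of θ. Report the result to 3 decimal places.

Prior: Beta(11.8, 8).
Data: 7 successes in 14 trials (from the sequence). The binomial likelihood contributes θ^7(1−θ)^7, so the posterior is Beta(11.8+7, 8+7) = Beta(18.8, 15).
For Beta(a, b) with a, b > 1 the mode is (a−1)/(a+b−2) = 17.8/31.8 ≈ 0.560.

θ̂_MAP = 0.560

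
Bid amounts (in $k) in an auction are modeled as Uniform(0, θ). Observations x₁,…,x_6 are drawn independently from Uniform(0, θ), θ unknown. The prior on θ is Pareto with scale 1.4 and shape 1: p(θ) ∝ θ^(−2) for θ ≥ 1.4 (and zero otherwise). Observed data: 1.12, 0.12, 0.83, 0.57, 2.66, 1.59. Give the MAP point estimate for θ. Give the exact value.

θ̂_MAP = 2.66

The Uniform(0, θ) likelihood is θ^(−n) for θ ≥ max(xᵢ), zero otherwise. Here max(xᵢ) = 2.66.
Posterior ∝ θ^(−2) · θ^(−6) = θ^(−8) on θ ≥ max(1.4, 2.66) = 2.66.
This density is strictly decreasing in θ, so the posterior mode lies at the lower boundary of the support.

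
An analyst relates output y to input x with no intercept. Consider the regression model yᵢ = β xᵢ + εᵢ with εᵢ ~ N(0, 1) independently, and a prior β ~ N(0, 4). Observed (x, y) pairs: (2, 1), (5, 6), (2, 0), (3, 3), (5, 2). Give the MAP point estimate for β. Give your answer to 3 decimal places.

log p(β | y) = −Σ(yᵢ − βxᵢ)²/(2·1) − β²/(2·4) + const.
Setting the derivative to zero: Σxᵢ(yᵢ − βxᵢ)/1 − β/4 = 0, so β = Σxᵢyᵢ / (Σxᵢ² + σ²/τ²).
Σxᵢyᵢ = 2·1 + 5·6 + 2·0 + 3·3 + 5·2 = 51; Σxᵢ² = 67; σ²/τ² = 0.25.
β̂_MAP = 51 / (67 + 0.25) = 51/67.25 ≈ 0.758.

β̂_MAP = 0.758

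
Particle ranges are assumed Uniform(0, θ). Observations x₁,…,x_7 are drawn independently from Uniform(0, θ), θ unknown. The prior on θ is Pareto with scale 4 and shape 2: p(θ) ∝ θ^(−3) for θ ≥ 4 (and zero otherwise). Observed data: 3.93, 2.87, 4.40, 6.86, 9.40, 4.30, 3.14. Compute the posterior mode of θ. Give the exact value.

The Uniform(0, θ) likelihood is θ^(−n) for θ ≥ max(xᵢ), zero otherwise. Here max(xᵢ) = 9.40.
Posterior ∝ θ^(−3) · θ^(−7) = θ^(−10) on θ ≥ max(4, 9.40) = 9.40.
This density is strictly decreasing in θ, so the posterior mode lies at the lower boundary of the support.

θ̂_MAP = 9.40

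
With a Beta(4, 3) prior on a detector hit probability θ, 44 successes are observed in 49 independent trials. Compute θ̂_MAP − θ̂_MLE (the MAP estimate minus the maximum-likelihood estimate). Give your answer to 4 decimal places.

MAP − MLE = -0.0276

Posterior is Beta(48, 8); MAP = (48−1)/(56−2) = 47/54 ≈ 0.87037.
MLE ignores the prior: θ̂_MLE = k/n = 44/49 ≈ 0.89796.
Difference = 47/54 − 44/49 = -73/2646 ≈ -0.0276.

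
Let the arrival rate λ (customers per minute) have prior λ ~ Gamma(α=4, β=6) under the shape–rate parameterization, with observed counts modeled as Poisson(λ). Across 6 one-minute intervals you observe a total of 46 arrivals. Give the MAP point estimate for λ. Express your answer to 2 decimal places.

Σxᵢ = 46, n = 6.
Posterior ∝ λ^3e^(−6λ) · λ^46e^(−6λ) = λ^49e^(−12λ), i.e. Gamma(shape=50, rate=12).
The mode of a Gamma(a, b) with a ≥ 1 (shape–rate) is (a−1)/b = 49/12 ≈ 4.08.

λ̂_MAP = 4.08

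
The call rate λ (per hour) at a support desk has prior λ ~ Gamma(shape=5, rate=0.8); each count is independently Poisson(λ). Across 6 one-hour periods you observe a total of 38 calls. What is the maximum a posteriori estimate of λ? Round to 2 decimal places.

λ̂_MAP = 6.18

Σxᵢ = 38, n = 6.
Posterior ∝ λ^4e^(−0.8λ) · λ^38e^(−6λ) = λ^42e^(−6.8λ), i.e. Gamma(shape=43, rate=6.8).
The mode of a Gamma(a, b) with a ≥ 1 (shape–rate) is (a−1)/b = 42/6.8 ≈ 6.18.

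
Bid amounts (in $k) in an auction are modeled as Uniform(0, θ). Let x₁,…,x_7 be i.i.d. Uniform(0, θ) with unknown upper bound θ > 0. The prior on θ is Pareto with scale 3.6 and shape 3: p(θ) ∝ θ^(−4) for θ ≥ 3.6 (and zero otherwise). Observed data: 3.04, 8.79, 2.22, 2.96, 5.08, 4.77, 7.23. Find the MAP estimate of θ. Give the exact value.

The Uniform(0, θ) likelihood is θ^(−n) for θ ≥ max(xᵢ), zero otherwise. Here max(xᵢ) = 8.79.
Posterior ∝ θ^(−4) · θ^(−7) = θ^(−11) on θ ≥ max(3.6, 8.79) = 8.79.
This density is strictly decreasing in θ, so the posterior mode lies at the lower boundary of the support.

θ̂_MAP = 8.79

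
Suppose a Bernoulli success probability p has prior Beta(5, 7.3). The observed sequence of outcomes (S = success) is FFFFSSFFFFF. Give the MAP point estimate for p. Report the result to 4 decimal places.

p̂_MAP = 0.2817

Prior: Beta(5, 7.3).
Data: 2 successes in 11 trials (from the sequence). The binomial likelihood contributes p^2(1−p)^9, so the posterior is Beta(5+2, 7.3+9) = Beta(7, 16.3).
For Beta(a, b) with a, b > 1 the mode is (a−1)/(a+b−2) = 6/21.3 ≈ 0.2817.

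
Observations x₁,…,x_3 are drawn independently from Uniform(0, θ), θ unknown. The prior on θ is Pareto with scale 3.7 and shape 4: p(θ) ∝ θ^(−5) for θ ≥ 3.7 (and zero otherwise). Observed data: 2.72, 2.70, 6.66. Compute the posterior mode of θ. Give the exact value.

θ̂_MAP = 6.66

The Uniform(0, θ) likelihood is θ^(−n) for θ ≥ max(xᵢ), zero otherwise. Here max(xᵢ) = 6.66.
Posterior ∝ θ^(−5) · θ^(−3) = θ^(−8) on θ ≥ max(3.7, 6.66) = 6.66.
This density is strictly decreasing in θ, so the posterior mode lies at the lower boundary of the support.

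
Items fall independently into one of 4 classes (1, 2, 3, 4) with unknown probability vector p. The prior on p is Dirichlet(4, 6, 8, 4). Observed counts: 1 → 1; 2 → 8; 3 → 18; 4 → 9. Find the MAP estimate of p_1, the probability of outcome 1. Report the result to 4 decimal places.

The posterior is Dirichlet(αᵢ + nᵢ) = Dirichlet(5, 14, 26, 13).
For a Dirichlet(a₁,…,a_K) with all aᵢ > 1, the mode has j-th component (aⱼ − 1)/(Σaᵢ − K).
Here Σaᵢ = 58 and K = 4, so p_1 = (5 − 1)/(58 − 4) = 4/54 ≈ 0.0741.

MAP estimate: 0.0741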